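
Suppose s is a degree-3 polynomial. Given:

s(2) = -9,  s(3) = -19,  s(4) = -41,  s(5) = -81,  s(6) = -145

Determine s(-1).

9

First differences: -10, -22, -40, -64. Second differences: -12, -18, -24. Third differences: -6, -6.
Level-3 differences are constant, so s has degree 3.
Fitting a degree-3 polynomial gives s(x) = -x³ + 3x² - 6x - 1.
Then s(-1) = 9.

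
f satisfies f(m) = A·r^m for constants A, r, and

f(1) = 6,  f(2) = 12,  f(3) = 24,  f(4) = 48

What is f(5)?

Consecutive ratio: 12/6 = 2, and 24/12 = 2, so r = 2.
Then A·2^1 = 6 gives A = 3, and f(m) = 3·2^m.
f(5) = 3·2^5 = 96.

96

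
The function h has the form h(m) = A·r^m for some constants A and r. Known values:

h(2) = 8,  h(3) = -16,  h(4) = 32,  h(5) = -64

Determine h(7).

Consecutive ratio: -16/8 = -2, and 32/(-16) = -2, so r = -2.
Then A·(-2)^2 = 8 gives A = 2, and h(m) = 2·(-2)^m.
h(7) = 2·(-2)^7 = -256.

-256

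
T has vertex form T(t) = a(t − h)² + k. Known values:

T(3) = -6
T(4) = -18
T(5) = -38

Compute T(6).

-66

First differences -12, -20; second difference -8 = 2a, so a = -4.
Expanding, the t-coefficient is −2ah = 8h; matching it to the data gives h = 2, and then k = -2.
So T(t) = -4(t − 2)² − 2.
T(6) = -4·4² − 2 = -66.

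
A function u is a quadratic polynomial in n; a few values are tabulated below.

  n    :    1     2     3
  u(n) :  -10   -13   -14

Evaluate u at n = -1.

2

Write u(n) = an² + bn + c; the 3 given values yield a linear system in the 3 coefficients.
Solving, u(n) = n² - 6n - 5.
Then u(-1) = 2.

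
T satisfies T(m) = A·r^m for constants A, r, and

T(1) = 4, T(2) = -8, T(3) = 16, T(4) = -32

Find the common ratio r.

-2

Consecutive ratio: -8/4 = -2, and 16/(-8) = -2, so r = -2.
Then A·(-2)^1 = 4 gives A = -2, and T(m) = -2·(-2)^m.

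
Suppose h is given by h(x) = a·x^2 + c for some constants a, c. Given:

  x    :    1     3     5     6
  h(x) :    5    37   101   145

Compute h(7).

197

From h(1) = 5 and h(3) = 37: 1a + c = 5 and 9a + c = 37.
Subtracting: 8a = 32, so a = 4; then c = 5 − 4·1 = 1.
So h(x) = 4x² + 1, and h(7) = 197.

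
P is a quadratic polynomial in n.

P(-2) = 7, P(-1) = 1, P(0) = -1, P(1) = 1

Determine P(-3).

17

First differences: -6, -2, 2. Second differences: 4, 4.
Level-2 differences are constant, so P has degree 2.
Fitting a degree-2 polynomial gives P(n) = 2n² - 1.
Then P(-3) = 17.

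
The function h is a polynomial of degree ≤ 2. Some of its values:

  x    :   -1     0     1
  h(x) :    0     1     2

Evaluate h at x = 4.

5

First differences: 1, 1.
Level-1 differences are constant, so h has degree 1.
Fitting a degree-1 polynomial gives h(x) = x + 1.
Then h(4) = 5.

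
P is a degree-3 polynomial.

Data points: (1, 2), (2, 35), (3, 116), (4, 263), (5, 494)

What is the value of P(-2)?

11

First differences: 33, 81, 147, 231. Second differences: 48, 66, 84. Third differences: 18, 18.
Level-3 differences are constant, so P has degree 3.
Fitting a degree-3 polynomial gives P(t) = 3t³ + 6t² - 6t - 1.
Then P(-2) = 11.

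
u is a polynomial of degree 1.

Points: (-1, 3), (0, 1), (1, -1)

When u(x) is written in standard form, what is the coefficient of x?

-2

First differences: -2, -2.
Level-1 differences are constant, so u has degree 1.
Fitting a degree-1 polynomial gives u(x) = -2x + 1.
The coefficient of x is -2.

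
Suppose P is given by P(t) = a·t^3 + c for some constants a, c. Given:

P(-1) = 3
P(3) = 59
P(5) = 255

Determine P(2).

21

From P(-1) = 3 and P(3) = 59: -1a + c = 3 and 27a + c = 59.
Subtracting: 28a = 56, so a = 2; then c = 3 − 2·(-1) = 5.
So P(t) = 2t³ + 5, and P(2) = 21.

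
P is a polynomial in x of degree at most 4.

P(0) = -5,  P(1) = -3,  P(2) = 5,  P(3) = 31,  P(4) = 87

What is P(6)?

First differences: 2, 8, 26, 56. Second differences: 6, 18, 30. Third differences: 12, 12.
Level-3 differences are constant, so P has degree 3.
Fitting a degree-3 polynomial gives P(x) = 2x³ - 3x² + 3x - 5.
Then P(6) = 337.

337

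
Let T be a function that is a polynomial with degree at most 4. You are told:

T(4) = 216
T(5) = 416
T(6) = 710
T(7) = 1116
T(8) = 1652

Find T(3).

First differences: 200, 294, 406, 536. Second differences: 94, 112, 130. Third differences: 18, 18.
Level-3 differences are constant, so T has degree 3.
Fitting a degree-3 polynomial gives T(k) = 3k³ + 2k² - k - 4.
Then T(3) = 92.

92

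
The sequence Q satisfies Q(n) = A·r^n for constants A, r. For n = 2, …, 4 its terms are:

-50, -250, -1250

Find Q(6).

-31250

Consecutive ratio: -250/(-50) = 5, and -1250/(-250) = 5, so r = 5.
Then A·5^2 = -50 gives A = -2, and Q(n) = -2·5^n.
Q(6) = -2·5^6 = -31250.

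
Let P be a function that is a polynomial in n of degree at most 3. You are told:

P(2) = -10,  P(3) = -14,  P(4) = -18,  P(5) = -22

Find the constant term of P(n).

First differences: -4, -4, -4.
Level-1 differences are constant, so P has degree 1.
Fitting a degree-1 polynomial gives P(n) = -4n - 2.
The constant term is P(0) = -2.

-2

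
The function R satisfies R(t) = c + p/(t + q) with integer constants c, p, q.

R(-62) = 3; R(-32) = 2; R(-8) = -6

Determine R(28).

6

(R(t) − c)(t + q) = p for each data point; the three points give a linear system in c and q, then p follows.
Solving: c = 4, q = 2, p = 60, so R(t) = 4 + 60/(t + 2).
Then R(28) = 4 + 60/30 = 6.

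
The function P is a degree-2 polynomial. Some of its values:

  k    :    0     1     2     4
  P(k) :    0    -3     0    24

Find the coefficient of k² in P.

Write P(k) = ak² + bk + c; the 4 given values yield a linear system in the 3 coefficients.
Solving, P(k) = 3k² - 6k.
The coefficient of k² is 3.

3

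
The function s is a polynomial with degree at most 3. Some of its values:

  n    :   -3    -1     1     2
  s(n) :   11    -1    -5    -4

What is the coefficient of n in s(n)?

Write s(n) = an³ + bn² + cn + d; the 4 given values yield a linear system in the 4 coefficients.
Solving, the leading coefficient vanishes, and s(n) = n² - 2n - 4.
The coefficient of n is -2.

-2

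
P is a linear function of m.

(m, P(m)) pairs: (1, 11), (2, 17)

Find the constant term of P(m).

Write P(m) = am + b; the 2 given values yield a linear system in the 2 coefficients.
Solving, P(m) = 6m + 5.
The constant term is P(0) = 5.

5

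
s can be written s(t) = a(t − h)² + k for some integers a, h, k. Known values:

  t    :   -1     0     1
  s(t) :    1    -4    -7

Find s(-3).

First differences -5, -3; second difference 2 = 2a, so a = 1.
Expanding, the t-coefficient is −2ah = -2h; matching it to the data gives h = 2, and then k = -8.
So s(t) = 1(t − 2)² − 8.
s(-3) = 1·(-5)² − 8 = 17.

17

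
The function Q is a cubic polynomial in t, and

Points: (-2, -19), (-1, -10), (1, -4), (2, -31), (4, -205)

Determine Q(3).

-94

Write Q(t) = at³ + bt² + ct + d; the 5 given values yield a linear system in the 4 coefficients.
Solving, Q(t) = -2t³ - 6t² + 5t - 1.
Then Q(3) = -94.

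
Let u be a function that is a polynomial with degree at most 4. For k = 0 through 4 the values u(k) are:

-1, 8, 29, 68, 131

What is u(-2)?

-7

First differences: 9, 21, 39, 63. Second differences: 12, 18, 24. Third differences: 6, 6.
Level-3 differences are constant, so u has degree 3.
Fitting a degree-3 polynomial gives u(k) = k³ + 3k² + 5k - 1.
Then u(-2) = -7.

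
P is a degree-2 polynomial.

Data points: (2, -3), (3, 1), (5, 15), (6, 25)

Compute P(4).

7

Write P(x) = ax² + bx + c; the 4 given values yield a linear system in the 3 coefficients.
Solving, P(x) = x² - x - 5.
Then P(4) = 7.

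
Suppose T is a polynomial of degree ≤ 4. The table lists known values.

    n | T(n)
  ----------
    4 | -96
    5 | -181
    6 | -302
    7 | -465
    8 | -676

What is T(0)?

4

Write T(n) = an^4 + bn³ + cn² + dn + e; the 5 given values yield a linear system in the 5 coefficients.
Solving, the leading coefficient vanishes, and T(n) = -n³ - 3n² + 3n + 4.
The constant term is T(0) = 4.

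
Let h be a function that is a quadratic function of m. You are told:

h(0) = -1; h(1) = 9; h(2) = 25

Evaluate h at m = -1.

-5

Write h(m) = am² + bm + c; the 3 given values yield a linear system in the 3 coefficients.
Solving, h(m) = 3m² + 7m - 1.
Then h(-1) = -5.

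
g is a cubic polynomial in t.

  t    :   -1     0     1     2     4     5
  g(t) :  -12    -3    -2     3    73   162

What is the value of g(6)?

303

Write g(t) = at³ + bt² + ct + d; the 6 given values yield a linear system in the 4 coefficients.
Solving, g(t) = 2t³ - 4t² + 3t - 3.
Then g(6) = 303.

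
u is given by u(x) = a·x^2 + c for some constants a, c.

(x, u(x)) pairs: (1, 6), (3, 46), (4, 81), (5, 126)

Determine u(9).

406

From u(1) = 6 and u(3) = 46: 1a + c = 6 and 9a + c = 46.
Subtracting: 8a = 40, so a = 5; then c = 6 − 5·1 = 1.
So u(x) = 5x² + 1, and u(9) = 406.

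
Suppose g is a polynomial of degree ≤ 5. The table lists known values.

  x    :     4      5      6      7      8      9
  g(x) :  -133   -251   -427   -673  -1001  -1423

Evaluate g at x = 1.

-7

First differences: -118, -176, -246, -328, -422. Second differences: -58, -70, -82, -94. Third differences: -12, -12, -12.
Level-3 differences are constant, so g has degree 3.
Fitting a degree-3 polynomial gives g(x) = -2x³ + x² - 5x - 1.
Then g(1) = -7.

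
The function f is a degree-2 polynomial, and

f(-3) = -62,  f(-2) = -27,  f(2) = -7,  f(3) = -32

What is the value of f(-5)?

Write f(t) = at² + bt + c; the 4 given values yield a linear system in the 3 coefficients.
Solving, f(t) = -6t² + 5t + 7.
Then f(-5) = -168.

-168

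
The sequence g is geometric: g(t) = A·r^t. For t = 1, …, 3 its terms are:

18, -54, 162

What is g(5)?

Consecutive ratio: -54/18 = -3, and 162/(-54) = -3, so r = -3.
Then A·(-3)^1 = 18 gives A = -6, and g(t) = -6·(-3)^t.
g(5) = -6·(-3)^5 = 1458.

1458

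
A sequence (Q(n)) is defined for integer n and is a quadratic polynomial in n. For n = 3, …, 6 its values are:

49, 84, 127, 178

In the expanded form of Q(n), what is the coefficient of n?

7

Write Q(n) = an² + bn + c; the 4 given values yield a linear system in the 3 coefficients.
Solving, Q(n) = 4n² + 7n - 8.
The coefficient of n is 7.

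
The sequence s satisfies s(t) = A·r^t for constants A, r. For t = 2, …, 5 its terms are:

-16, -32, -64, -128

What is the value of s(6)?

-256

Consecutive ratio: -32/(-16) = 2, and -64/(-32) = 2, so r = 2.
Then A·2^2 = -16 gives A = -4, and s(t) = -4·2^t.
s(6) = -4·2^6 = -256.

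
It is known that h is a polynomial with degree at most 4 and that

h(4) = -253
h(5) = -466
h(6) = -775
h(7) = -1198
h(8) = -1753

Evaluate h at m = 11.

-4390

First differences: -213, -309, -423, -555. Second differences: -96, -114, -132. Third differences: -18, -18.
Level-3 differences are constant, so h has degree 3.
Fitting a degree-3 polynomial gives h(m) = -3m³ - 3m² - 3m - 1.
Then h(11) = -4390.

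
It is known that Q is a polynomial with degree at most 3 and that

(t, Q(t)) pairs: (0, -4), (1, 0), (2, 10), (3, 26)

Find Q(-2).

First differences: 4, 10, 16. Second differences: 6, 6.
Level-2 differences are constant, so Q has degree 2.
Fitting a degree-2 polynomial gives Q(t) = 3t² + t - 4.
Then Q(-2) = 6.

6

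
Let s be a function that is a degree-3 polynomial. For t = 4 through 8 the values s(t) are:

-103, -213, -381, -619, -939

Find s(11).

Write s(t) = at³ + bt² + ct + d; the 5 given values yield a linear system in the 4 coefficients.
Solving, s(t) = -2t³ + t² + 3t - 3.
Then s(11) = -2511.

-2511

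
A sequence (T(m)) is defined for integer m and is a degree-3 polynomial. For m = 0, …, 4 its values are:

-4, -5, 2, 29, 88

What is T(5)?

Write T(m) = am³ + bm² + cm + d; the 5 given values yield a linear system in the 4 coefficients.
Solving, T(m) = 2m³ - 2m² - m - 4.
Then T(5) = 191.

191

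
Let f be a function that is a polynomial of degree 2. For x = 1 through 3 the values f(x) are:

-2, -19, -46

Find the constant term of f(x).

Write f(x) = ax² + bx + c; the 3 given values yield a linear system in the 3 coefficients.
Solving, f(x) = -5x² - 2x + 5.
The constant term is f(0) = 5.

5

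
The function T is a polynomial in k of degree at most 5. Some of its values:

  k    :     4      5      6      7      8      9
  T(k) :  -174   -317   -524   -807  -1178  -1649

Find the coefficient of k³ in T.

-2

First differences: -143, -207, -283, -371, -471. Second differences: -64, -76, -88, -100. Third differences: -12, -12, -12.
Level-3 differences are constant, so T has degree 3.
Fitting a degree-3 polynomial gives T(k) = -2k³ - 2k² - 3k - 2.
The coefficient of k³ is -2.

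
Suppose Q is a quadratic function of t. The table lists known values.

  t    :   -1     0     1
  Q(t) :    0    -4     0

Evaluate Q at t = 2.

Write Q(t) = at² + bt + c; the 3 given values yield a linear system in the 3 coefficients.
Solving, Q(t) = 4t² - 4.
Then Q(2) = 12.

12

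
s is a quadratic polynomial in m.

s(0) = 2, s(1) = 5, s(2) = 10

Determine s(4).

Write s(m) = am² + bm + c; the 3 given values yield a linear system in the 3 coefficients.
Solving, s(m) = m² + 2m + 2.
Then s(4) = 26.

26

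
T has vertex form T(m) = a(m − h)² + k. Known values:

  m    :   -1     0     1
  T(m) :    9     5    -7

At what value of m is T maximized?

First differences -4, -12; second difference -8 = 2a, so a = -4.
Expanding, the m-coefficient is −2ah = 8h; matching it to the data gives h = -1, and then k = 9.
So T(m) = -4(m + 1)² + 9.
Hence h = -1.

-1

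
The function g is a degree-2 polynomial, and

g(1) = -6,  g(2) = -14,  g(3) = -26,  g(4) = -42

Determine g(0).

-2

First differences: -8, -12, -16. Second differences: -4, -4.
Level-2 differences are constant, so g has degree 2.
Fitting a degree-2 polynomial gives g(k) = -2k² - 2k - 2.
Then g(0) = -2.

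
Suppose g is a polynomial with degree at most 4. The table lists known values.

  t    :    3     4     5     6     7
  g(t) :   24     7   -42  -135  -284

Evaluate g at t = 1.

10

First differences: -17, -49, -93, -149. Second differences: -32, -44, -56. Third differences: -12, -12.
Level-3 differences are constant, so g has degree 3.
Fitting a degree-3 polynomial gives g(t) = -2t³ + 8t² + t + 3.
Then g(1) = 10.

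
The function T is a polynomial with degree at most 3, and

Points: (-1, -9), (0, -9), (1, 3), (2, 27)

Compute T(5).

Write T(x) = ax³ + bx² + cx + d; the 4 given values yield a linear system in the 4 coefficients.
Solving, the leading coefficient vanishes, and T(x) = 6x² + 6x - 9.
Then T(5) = 171.

171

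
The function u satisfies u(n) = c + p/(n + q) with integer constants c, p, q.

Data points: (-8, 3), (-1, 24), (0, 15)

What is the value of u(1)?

12

(u(n) − c)(n + q) = p for each data point; the three points give a linear system in c and q, then p follows.
Solving: c = 6, q = 2, p = 18, so u(n) = 6 + 18/(n + 2).
Then u(1) = 6 + 18/3 = 12.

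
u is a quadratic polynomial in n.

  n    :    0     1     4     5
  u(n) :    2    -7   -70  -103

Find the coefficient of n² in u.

-3

Write u(n) = an² + bn + c; the 4 given values yield a linear system in the 3 coefficients.
Solving, u(n) = -3n² - 6n + 2.
The coefficient of n² is -3.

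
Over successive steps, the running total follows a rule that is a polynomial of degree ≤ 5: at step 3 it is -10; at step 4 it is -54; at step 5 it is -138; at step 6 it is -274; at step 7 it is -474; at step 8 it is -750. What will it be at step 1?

Write the value at m as P(m).
Write P(m) = am^5 + bm^4 + cm³ + dm² + em + p; the 6 given values yield a linear system in the 6 coefficients.
Solving, the top 2 coefficients vanish, and P(m) = -2m³ + 4m² + 2m + 2.
Then P(1) = 6.

6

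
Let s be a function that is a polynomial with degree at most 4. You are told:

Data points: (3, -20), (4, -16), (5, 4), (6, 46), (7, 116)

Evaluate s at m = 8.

Write s(m) = am^4 + bm³ + cm² + dm + e; the 5 given values yield a linear system in the 5 coefficients.
Solving, the leading coefficient vanishes, and s(m) = m³ - 4m² - 5m + 4.
Then s(8) = 220.

220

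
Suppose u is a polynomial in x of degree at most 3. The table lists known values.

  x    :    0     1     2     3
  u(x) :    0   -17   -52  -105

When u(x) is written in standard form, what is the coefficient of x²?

First differences: -17, -35, -53. Second differences: -18, -18.
Level-2 differences are constant, so u has degree 2.
Fitting a degree-2 polynomial gives u(x) = -9x² - 8x.
The coefficient of x² is -9.

-9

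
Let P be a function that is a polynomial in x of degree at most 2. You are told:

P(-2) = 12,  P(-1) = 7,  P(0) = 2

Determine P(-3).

17

First differences: -5, -5.
Level-1 differences are constant, so P has degree 1.
Fitting a degree-1 polynomial gives P(x) = -5x + 2.
Then P(-3) = 17.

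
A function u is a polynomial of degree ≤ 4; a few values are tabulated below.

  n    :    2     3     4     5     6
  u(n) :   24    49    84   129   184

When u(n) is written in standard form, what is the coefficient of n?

Write u(n) = an^4 + bn³ + cn² + dn + e; the 5 given values yield a linear system in the 5 coefficients.
Solving, the top 2 coefficients vanish, and u(n) = 5n² + 4.
The coefficient of n is 0.

0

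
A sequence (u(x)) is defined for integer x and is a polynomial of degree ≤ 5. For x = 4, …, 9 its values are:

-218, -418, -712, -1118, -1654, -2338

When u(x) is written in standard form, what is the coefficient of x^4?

First differences: -200, -294, -406, -536, -684. Second differences: -94, -112, -130, -148. Third differences: -18, -18, -18.
Level-3 differences are constant, so u has degree 3.
Fitting a degree-3 polynomial gives u(x) = -3x³ - 2x² + x + 2.
The coefficient of x^4 is 0.

0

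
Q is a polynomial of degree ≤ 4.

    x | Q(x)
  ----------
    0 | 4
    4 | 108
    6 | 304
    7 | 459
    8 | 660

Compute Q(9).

913

Write Q(x) = ax^4 + bx³ + cx² + dx + e; the 5 given values yield a linear system in the 5 coefficients.
Solving, the leading coefficient vanishes, and Q(x) = x³ + 2x² + 2x + 4.
Then Q(9) = 913.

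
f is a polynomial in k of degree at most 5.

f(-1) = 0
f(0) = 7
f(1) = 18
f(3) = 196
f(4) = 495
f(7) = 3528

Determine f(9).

Write f(k) = ak^5 + bk^4 + ck³ + dk² + ek + p; the 6 given values yield a linear system in the 6 coefficients.
Solving, the leading coefficient vanishes, and f(k) = k^4 + 3k³ + k² + 6k + 7.
Then f(9) = 8890.

8890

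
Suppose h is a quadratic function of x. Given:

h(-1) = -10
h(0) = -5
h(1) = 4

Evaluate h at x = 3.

Write h(x) = ax² + bx + c; the 3 given values yield a linear system in the 3 coefficients.
Solving, h(x) = 2x² + 7x - 5.
Then h(3) = 34.

34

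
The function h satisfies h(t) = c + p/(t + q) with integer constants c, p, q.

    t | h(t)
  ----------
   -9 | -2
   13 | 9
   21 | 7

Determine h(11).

10

(h(t) − c)(t + q) = p for each data point; the three points give a linear system in c and q, then p follows.
Solving: c = 4, q = -1, p = 60, so h(t) = 4 + 60/(t − 1).
Then h(11) = 4 + 60/10 = 10.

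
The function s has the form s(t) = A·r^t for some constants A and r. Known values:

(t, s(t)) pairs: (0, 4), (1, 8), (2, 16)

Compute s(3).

Consecutive ratio: 8/4 = 2, and 16/8 = 2, so r = 2.
Then A·2^0 = 4 gives A = 4, and s(t) = 4·2^t.
s(3) = 4·2^3 = 32.

32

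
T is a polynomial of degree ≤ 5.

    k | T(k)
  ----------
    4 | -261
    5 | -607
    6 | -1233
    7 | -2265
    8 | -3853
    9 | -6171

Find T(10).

Write T(k) = ak^5 + bk^4 + ck³ + dk² + ek + p; the 6 given values yield a linear system in the 6 coefficients.
Solving, the leading coefficient vanishes, and T(k) = -k^4 + k³ - 4k² - 2k + 3.
Then T(10) = -9417.

-9417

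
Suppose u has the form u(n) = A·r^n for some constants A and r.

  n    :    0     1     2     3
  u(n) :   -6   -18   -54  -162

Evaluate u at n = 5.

-1458

Consecutive ratio: -18/(-6) = 3, and -54/(-18) = 3, so r = 3.
Then A·3^0 = -6 gives A = -6, and u(n) = -6·3^n.
u(5) = -6·3^5 = -1458.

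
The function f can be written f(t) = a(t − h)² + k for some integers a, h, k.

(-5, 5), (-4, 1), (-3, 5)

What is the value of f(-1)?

First differences -4, 4; second difference 8 = 2a, so a = 4.
Expanding, the t-coefficient is −2ah = -8h; matching it to the data gives h = -4, and then k = 1.
So f(t) = 4(t + 4)² + 1.
f(-1) = 4·3² + 1 = 37.

37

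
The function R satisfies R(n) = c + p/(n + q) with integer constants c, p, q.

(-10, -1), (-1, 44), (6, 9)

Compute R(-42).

3

(R(n) − c)(n + q) = p for each data point; the three points give a linear system in c and q, then p follows.
Solving: c = 4, q = 2, p = 40, so R(n) = 4 + 40/(n + 2).
Then R(-42) = 4 + 40/(-40) = 3.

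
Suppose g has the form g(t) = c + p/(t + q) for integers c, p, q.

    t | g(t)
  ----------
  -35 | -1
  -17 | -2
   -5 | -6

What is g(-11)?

-3

(g(t) − c)(t + q) = p for each data point; the three points give a linear system in c and q, then p follows.
Solving: c = 0, q = -1, p = 36, so g(t) = 36/(t − 1).
Then g(-11) = 0 + 36/(-12) = -3.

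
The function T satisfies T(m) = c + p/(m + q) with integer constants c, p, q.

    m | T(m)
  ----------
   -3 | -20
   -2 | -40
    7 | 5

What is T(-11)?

(T(m) − c)(m + q) = p for each data point; the three points give a linear system in c and q, then p follows.
Solving: c = 0, q = 1, p = 40, so T(m) = 40/(m + 1).
Then T(-11) = 0 + 40/(-10) = -4.

-4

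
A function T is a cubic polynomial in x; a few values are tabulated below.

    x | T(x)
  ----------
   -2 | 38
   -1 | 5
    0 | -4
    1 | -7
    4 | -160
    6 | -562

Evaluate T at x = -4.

Write T(x) = ax³ + bx² + cx + d; the 6 given values yield a linear system in the 4 coefficients.
Solving, T(x) = -3x³ + 3x² - 3x - 4.
Then T(-4) = 248.

248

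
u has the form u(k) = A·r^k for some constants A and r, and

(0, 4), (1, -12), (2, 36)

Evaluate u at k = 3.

-108

Consecutive ratio: -12/4 = -3, and 36/(-12) = -3, so r = -3.
Then A·(-3)^0 = 4 gives A = 4, and u(k) = 4·(-3)^k.
u(3) = 4·(-3)^3 = -108.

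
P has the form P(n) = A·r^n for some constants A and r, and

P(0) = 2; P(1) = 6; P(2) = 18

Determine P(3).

54

Consecutive ratio: 6/2 = 3, and 18/6 = 3, so r = 3.
Then A·3^0 = 2 gives A = 2, and P(n) = 2·3^n.
P(3) = 2·3^3 = 54.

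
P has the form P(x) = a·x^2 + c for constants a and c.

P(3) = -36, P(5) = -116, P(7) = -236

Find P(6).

From P(3) = -36 and P(5) = -116: 9a + c = -36 and 25a + c = -116.
Subtracting: 16a = -80, so a = -5; then c = -36 − (-5)·9 = 9.
So P(x) = -5x² + 9, and P(6) = -171.

-171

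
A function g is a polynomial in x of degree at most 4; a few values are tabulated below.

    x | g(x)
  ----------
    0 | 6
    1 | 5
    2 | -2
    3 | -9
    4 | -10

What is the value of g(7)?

First differences: -1, -7, -7, -1. Second differences: -6, 0, 6. Third differences: 6, 6.
Level-3 differences are constant, so g has degree 3.
Fitting a degree-3 polynomial gives g(x) = x³ - 6x² + 4x + 6.
Then g(7) = 83.

83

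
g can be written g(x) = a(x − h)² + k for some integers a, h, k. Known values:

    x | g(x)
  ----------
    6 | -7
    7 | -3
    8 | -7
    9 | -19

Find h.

7

First differences 4, -4, -12; second difference -8 = 2a, so a = -4.
Expanding, the x-coefficient is −2ah = 8h; matching it to the data gives h = 7, and then k = -3.
So g(x) = -4(x − 7)² − 3.
Hence h = 7.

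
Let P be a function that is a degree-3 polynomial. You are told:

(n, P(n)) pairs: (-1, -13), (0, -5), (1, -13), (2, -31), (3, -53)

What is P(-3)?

-101

Write P(n) = an³ + bn² + cn + d; the 5 given values yield a linear system in the 4 coefficients.
Solving, P(n) = n³ - 8n² - n - 5.
Then P(-3) = -101.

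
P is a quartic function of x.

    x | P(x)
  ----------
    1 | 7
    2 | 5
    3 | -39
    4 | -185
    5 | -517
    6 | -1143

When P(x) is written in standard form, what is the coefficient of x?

1

First differences: -2, -44, -146, -332, -626. Second differences: -42, -102, -186, -294. Third differences: -60, -84, -108. Fourth differences: -24, -24.
Level-4 differences are constant, so P has degree 4.
Fitting a degree-4 polynomial gives P(x) = -x^4 + 4x² + x + 3.
The coefficient of x is 1.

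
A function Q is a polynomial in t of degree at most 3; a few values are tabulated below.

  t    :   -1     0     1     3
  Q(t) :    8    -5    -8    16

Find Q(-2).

31

Write Q(t) = at³ + bt² + ct + d; the 4 given values yield a linear system in the 4 coefficients.
Solving, the leading coefficient vanishes, and Q(t) = 5t² - 8t - 5.
Then Q(-2) = 31.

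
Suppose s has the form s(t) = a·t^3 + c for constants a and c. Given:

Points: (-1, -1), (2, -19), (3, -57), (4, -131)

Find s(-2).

From s(-1) = -1 and s(2) = -19: -1a + c = -1 and 8a + c = -19.
Subtracting: 9a = -18, so a = -2; then c = -1 − (-2)·(-1) = -3.
So s(t) = -2t³ − 3, and s(-2) = 13.

13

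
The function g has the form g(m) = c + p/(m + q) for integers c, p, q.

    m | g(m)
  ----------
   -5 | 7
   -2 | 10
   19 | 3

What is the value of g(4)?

(g(m) − c)(m + q) = p for each data point; the three points give a linear system in c and q, then p follows.
Solving: c = 4, q = -1, p = -18, so g(m) = 4 − 18/(m − 1).
Then g(4) = 4 − 18/3 = -2.

-2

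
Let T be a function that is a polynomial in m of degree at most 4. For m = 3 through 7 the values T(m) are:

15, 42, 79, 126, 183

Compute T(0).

-6

Write T(m) = am^4 + bm³ + cm² + dm + e; the 5 given values yield a linear system in the 5 coefficients.
Solving, the top 2 coefficients vanish, and T(m) = 5m² - 8m - 6.
Then T(0) = -6.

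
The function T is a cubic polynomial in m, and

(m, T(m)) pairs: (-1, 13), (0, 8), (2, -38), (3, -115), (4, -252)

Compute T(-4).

172

Write T(m) = am³ + bm² + cm + d; the 5 given values yield a linear system in the 4 coefficients.
Solving, T(m) = -3m³ - 3m² - 5m + 8.
Then T(-4) = 172.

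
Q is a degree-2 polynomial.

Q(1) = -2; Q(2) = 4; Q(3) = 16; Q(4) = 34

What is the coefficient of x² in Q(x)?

3

Write Q(x) = ax² + bx + c; the 4 given values yield a linear system in the 3 coefficients.
Solving, Q(x) = 3x² - 3x - 2.
The coefficient of x² is 3.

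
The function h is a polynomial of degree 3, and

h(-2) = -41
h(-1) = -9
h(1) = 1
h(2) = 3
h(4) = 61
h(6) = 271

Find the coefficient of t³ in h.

2

Write h(t) = at³ + bt² + ct + d; the 6 given values yield a linear system in the 4 coefficients.
Solving, h(t) = 2t³ - 5t² + 3t + 1.
The coefficient of t³ is 2.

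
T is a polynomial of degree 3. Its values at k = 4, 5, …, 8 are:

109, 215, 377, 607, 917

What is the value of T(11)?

2447

Write T(k) = ak³ + bk² + ck + d; the 5 given values yield a linear system in the 4 coefficients.
Solving, T(k) = 2k³ - 2k² + 2k + 5.
Then T(11) = 2447.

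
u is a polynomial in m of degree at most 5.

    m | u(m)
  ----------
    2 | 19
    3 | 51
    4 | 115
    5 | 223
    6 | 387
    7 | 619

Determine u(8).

Write u(m) = am^5 + bm^4 + cm³ + dm² + em + p; the 6 given values yield a linear system in the 6 coefficients.
Solving, the top 2 coefficients vanish, and u(m) = 2m³ - 2m² + 4m + 3.
Then u(8) = 931.

931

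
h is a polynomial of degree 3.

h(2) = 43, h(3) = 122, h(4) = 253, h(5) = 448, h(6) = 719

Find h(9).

First differences: 79, 131, 195, 271. Second differences: 52, 64, 76. Third differences: 12, 12.
Level-3 differences are constant, so h has degree 3.
Fitting a degree-3 polynomial gives h(m) = 2m³ + 8m² + m - 7.
Then h(9) = 2108.

2108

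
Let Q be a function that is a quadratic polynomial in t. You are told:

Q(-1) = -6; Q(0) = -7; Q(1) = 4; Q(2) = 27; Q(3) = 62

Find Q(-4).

First differences: -1, 11, 23, 35. Second differences: 12, 12, 12.
Level-2 differences are constant, so Q has degree 2.
Fitting a degree-2 polynomial gives Q(t) = 6t² + 5t - 7.
Then Q(-4) = 69.

69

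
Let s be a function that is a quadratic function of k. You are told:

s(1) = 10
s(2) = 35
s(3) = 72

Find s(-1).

-4

Write s(k) = ak² + bk + c; the 3 given values yield a linear system in the 3 coefficients.
Solving, s(k) = 6k² + 7k - 3.
Then s(-1) = -4.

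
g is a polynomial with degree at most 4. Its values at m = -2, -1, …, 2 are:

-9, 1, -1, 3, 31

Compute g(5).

439

First differences: 10, -2, 4, 28. Second differences: -12, 6, 24. Third differences: 18, 18.
Level-3 differences are constant, so g has degree 3.
Fitting a degree-3 polynomial gives g(m) = 3m³ + 3m² - 2m - 1.
Then g(5) = 439.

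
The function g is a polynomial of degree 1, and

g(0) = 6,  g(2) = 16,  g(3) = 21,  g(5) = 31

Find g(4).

Write g(n) = an + b; the 4 given values yield a linear system in the 2 coefficients.
Solving, g(n) = 5n + 6.
Then g(4) = 26.

26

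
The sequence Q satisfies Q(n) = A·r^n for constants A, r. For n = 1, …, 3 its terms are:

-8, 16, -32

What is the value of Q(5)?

-128

Consecutive ratio: 16/(-8) = -2, and -32/16 = -2, so r = -2.
Then A·(-2)^1 = -8 gives A = 4, and Q(n) = 4·(-2)^n.
Q(5) = 4·(-2)^5 = -128.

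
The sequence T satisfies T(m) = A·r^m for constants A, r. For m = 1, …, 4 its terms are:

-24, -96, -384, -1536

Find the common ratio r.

Consecutive ratio: -96/(-24) = 4, and -384/(-96) = 4, so r = 4.
Then A·4^1 = -24 gives A = -6, and T(m) = -6·4^m.

4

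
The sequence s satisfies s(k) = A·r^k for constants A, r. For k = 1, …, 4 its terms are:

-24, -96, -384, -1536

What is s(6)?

-24576

Consecutive ratio: -96/(-24) = 4, and -384/(-96) = 4, so r = 4.
Then A·4^1 = -24 gives A = -6, and s(k) = -6·4^k.
s(6) = -6·4^6 = -24576.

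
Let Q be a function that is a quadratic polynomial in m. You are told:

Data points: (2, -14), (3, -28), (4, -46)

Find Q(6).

-94

Write Q(m) = am² + bm + c; the 3 given values yield a linear system in the 3 coefficients.
Solving, Q(m) = -2m² - 4m + 2.
Then Q(6) = -94.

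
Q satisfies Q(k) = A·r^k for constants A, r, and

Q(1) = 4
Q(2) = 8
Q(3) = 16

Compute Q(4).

Consecutive ratio: 8/4 = 2, and 16/8 = 2, so r = 2.
Then A·2^1 = 4 gives A = 2, and Q(k) = 2·2^k.
Q(4) = 2·2^4 = 32.

32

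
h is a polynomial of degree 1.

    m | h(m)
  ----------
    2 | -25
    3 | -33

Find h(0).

-9

Write h(m) = am + b; the 2 given values yield a linear system in the 2 coefficients.
Solving, h(m) = -8m - 9.
Then h(0) = -9.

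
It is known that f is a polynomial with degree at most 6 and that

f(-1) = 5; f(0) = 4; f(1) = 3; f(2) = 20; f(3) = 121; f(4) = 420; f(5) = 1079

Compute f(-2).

Write f(t) = at^6 + bt^5 + ct^4 + dt³ + et² + pt + q; the 7 given values yield a linear system in the 7 coefficients.
Solving, the top 2 coefficients vanish, and f(t) = 2t^4 - t³ - 2t² + 4.
Then f(-2) = 36.

36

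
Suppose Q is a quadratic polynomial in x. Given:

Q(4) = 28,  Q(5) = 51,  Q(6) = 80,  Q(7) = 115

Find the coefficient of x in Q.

-4

First differences: 23, 29, 35. Second differences: 6, 6.
Level-2 differences are constant, so Q has degree 2.
Fitting a degree-2 polynomial gives Q(x) = 3x² - 4x - 4.
The coefficient of x is -4.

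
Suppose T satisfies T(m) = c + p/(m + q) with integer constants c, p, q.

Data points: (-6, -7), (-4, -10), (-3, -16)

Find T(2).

-1

(T(m) − c)(m + q) = p for each data point; the three points give a linear system in c and q, then p follows.
Solving: c = -4, q = 2, p = 12, so T(m) = -4 + 12/(m + 2).
Then T(2) = -4 + 12/4 = -1.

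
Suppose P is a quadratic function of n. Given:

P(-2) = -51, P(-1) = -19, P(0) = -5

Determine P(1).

Write P(n) = an² + bn + c; the 3 given values yield a linear system in the 3 coefficients.
Solving, P(n) = -9n² + 5n - 5.
Then P(1) = -9.

-9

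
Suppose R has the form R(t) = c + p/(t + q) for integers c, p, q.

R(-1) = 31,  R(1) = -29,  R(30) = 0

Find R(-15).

(R(t) − c)(t + q) = p for each data point; the three points give a linear system in c and q, then p follows.
Solving: c = 1, q = 0, p = -30, so R(t) = 1 − 30/(t + 0).
Then R(-15) = 1 − 30/(-15) = 3.

3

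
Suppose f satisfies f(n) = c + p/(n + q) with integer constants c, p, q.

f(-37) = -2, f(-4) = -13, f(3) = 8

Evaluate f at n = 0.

35

(f(n) − c)(n + q) = p for each data point; the three points give a linear system in c and q, then p follows.
Solving: c = -1, q = 1, p = 36, so f(n) = -1 + 36/(n + 1).
Then f(0) = -1 + 36/1 = 35.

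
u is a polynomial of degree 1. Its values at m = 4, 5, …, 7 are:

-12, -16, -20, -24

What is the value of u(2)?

-4

First differences: -4, -4, -4.
Level-1 differences are constant, so u has degree 1.
Fitting a degree-1 polynomial gives u(m) = -4m + 4.
Then u(2) = -4.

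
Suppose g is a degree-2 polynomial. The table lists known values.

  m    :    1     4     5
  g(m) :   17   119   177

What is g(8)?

423

Write g(m) = am² + bm + c; the 3 given values yield a linear system in the 3 coefficients.
Solving, g(m) = 6m² + 4m + 7.
Then g(8) = 423.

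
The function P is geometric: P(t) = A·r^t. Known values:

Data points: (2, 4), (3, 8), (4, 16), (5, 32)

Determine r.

Consecutive ratio: 8/4 = 2, and 16/8 = 2, so r = 2.
Then A·2^2 = 4 gives A = 1, and P(t) = 1·2^t.

2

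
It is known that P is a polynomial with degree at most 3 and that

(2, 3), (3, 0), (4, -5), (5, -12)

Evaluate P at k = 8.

-45

Write P(k) = ak³ + bk² + ck + d; the 4 given values yield a linear system in the 4 coefficients.
Solving, the leading coefficient vanishes, and P(k) = -k² + 2k + 3.
Then P(8) = -45.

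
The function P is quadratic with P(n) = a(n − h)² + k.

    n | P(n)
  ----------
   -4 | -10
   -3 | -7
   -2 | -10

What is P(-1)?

First differences 3, -3; second difference -6 = 2a, so a = -3.
Expanding, the n-coefficient is −2ah = 6h; matching it to the data gives h = -3, and then k = -7.
So P(n) = -3(n + 3)² − 7.
P(-1) = -3·2² − 7 = -19.

-19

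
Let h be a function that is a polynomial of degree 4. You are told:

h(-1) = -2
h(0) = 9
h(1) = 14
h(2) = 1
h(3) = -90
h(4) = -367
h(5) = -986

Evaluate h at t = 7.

-4114

Write h(t) = at^4 + bt³ + ct² + dt + e; the 7 given values yield a linear system in the 5 coefficients.
Solving, h(t) = -2t^4 + 2t³ - t² + 6t + 9.
Then h(7) = -4114.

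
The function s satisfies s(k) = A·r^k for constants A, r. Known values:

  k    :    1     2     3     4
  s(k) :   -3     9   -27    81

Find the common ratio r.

Consecutive ratio: 9/(-3) = -3, and -27/9 = -3, so r = -3.
Then A·(-3)^1 = -3 gives A = 1, and s(k) = 1·(-3)^k.

-3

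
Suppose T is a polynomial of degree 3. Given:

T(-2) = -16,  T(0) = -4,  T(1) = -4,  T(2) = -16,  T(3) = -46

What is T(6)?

-304

Write T(n) = an³ + bn² + cn + d; the 5 given values yield a linear system in the 4 coefficients.
Solving, T(n) = -n³ - 3n² + 4n - 4.
Then T(6) = -304.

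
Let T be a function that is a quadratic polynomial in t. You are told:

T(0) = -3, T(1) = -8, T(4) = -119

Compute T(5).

Write T(t) = at² + bt + c; the 3 given values yield a linear system in the 3 coefficients.
Solving, T(t) = -8t² + 3t - 3.
Then T(5) = -188.

-188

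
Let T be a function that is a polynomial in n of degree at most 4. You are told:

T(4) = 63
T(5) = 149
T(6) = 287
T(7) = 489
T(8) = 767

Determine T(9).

First differences: 86, 138, 202, 278. Second differences: 52, 64, 76. Third differences: 12, 12.
Level-3 differences are constant, so T has degree 3.
Fitting a degree-3 polynomial gives T(n) = 2n³ - 4n² - 1.
Then T(9) = 1133.

1133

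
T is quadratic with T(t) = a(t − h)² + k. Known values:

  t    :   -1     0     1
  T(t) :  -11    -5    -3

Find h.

1

First differences 6, 2; second difference -4 = 2a, so a = -2.
Expanding, the t-coefficient is −2ah = 4h; matching it to the data gives h = 1, and then k = -3.
So T(t) = -2(t − 1)² − 3.
Hence h = 1.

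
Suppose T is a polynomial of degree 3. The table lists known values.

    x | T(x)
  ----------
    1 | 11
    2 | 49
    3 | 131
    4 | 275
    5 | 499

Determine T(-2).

-19

First differences: 38, 82, 144, 224. Second differences: 44, 62, 80. Third differences: 18, 18.
Level-3 differences are constant, so T has degree 3.
Fitting a degree-3 polynomial gives T(x) = 3x³ + 4x² + 5x - 1.
Then T(-2) = -19.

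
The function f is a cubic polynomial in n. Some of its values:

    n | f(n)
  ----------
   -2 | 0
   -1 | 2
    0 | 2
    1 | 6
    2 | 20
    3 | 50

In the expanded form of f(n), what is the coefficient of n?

Write f(n) = an³ + bn² + cn + d; the 6 given values yield a linear system in the 4 coefficients.
Solving, f(n) = n³ + 2n² + n + 2.
The coefficient of n is 1.

1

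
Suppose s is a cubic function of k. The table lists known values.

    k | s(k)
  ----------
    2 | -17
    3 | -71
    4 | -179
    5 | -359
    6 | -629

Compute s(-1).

1

First differences: -54, -108, -180, -270. Second differences: -54, -72, -90. Third differences: -18, -18.
Level-3 differences are constant, so s has degree 3.
Fitting a degree-3 polynomial gives s(k) = -3k³ + 3k + 1.
Then s(-1) = 1.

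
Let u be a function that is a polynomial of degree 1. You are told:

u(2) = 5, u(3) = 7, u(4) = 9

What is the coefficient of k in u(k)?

First differences: 2, 2.
Level-1 differences are constant, so u has degree 1.
Fitting a degree-1 polynomial gives u(k) = 2k + 1.
The coefficient of k is 2.

2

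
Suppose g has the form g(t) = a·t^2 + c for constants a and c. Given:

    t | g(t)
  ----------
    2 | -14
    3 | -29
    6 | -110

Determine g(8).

From g(2) = -14 and g(3) = -29: 4a + c = -14 and 9a + c = -29.
Subtracting: 5a = -15, so a = -3; then c = -14 − (-3)·4 = -2.
So g(t) = -3t² − 2, and g(8) = -194.

-194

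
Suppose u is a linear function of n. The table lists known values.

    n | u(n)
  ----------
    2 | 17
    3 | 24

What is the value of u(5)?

Write u(n) = an + b; the 2 given values yield a linear system in the 2 coefficients.
Solving, u(n) = 7n + 3.
Then u(5) = 38.

38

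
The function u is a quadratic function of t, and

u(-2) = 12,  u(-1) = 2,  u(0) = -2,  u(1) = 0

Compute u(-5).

First differences: -10, -4, 2. Second differences: 6, 6.
Level-2 differences are constant, so u has degree 2.
Fitting a degree-2 polynomial gives u(t) = 3t² - t - 2.
Then u(-5) = 78.

78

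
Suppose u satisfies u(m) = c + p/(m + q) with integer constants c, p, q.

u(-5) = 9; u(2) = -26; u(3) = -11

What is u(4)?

-6

(u(m) − c)(m + q) = p for each data point; the three points give a linear system in c and q, then p follows.
Solving: c = 4, q = -1, p = -30, so u(m) = 4 − 30/(m − 1).
Then u(4) = 4 − 30/3 = -6.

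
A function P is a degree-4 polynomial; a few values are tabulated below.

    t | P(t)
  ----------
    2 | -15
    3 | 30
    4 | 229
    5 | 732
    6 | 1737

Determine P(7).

Write P(t) = at^4 + bt³ + ct² + dt + e; the 5 given values yield a linear system in the 5 coefficients.
Solving, P(t) = 2t^4 - 3t³ - 6t² + 2t - 3.
Then P(7) = 3490.

3490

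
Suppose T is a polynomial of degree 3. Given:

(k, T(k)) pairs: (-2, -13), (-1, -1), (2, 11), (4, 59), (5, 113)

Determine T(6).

Write T(k) = ak³ + bk² + ck + d; the 5 given values yield a linear system in the 4 coefficients.
Solving, T(k) = k³ - k² + 2k + 3.
Then T(6) = 195.

195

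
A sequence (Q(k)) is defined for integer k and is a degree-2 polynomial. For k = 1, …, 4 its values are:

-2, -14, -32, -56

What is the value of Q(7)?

First differences: -12, -18, -24. Second differences: -6, -6.
Level-2 differences are constant, so Q has degree 2.
Fitting a degree-2 polynomial gives Q(k) = -3k² - 3k + 4.
Then Q(7) = -164.

-164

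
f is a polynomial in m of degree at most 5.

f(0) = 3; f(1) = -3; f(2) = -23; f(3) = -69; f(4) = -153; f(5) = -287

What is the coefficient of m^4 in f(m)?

First differences: -6, -20, -46, -84, -134. Second differences: -14, -26, -38, -50. Third differences: -12, -12, -12.
Level-3 differences are constant, so f has degree 3.
Fitting a degree-3 polynomial gives f(m) = -2m³ - m² - 3m + 3.
The coefficient of m^4 is 0.

0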